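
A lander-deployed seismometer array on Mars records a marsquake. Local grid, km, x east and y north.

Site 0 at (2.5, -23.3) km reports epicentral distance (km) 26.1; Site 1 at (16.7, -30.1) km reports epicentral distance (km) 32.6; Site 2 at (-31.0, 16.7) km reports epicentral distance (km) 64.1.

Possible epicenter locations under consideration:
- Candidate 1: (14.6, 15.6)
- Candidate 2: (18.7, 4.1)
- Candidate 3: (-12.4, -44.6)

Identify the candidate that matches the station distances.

For each candidate, compare |candidate − station| to the reported distance:
Candidate 1: residuals Site 0 14.6, Site 1 13.1, Site 2 18.5 → max 18.5 km
Candidate 2: residuals Site 0 5.7, Site 1 1.7, Site 2 12.8 → max 12.8 km
Candidate 3: residuals Site 0 0.1, Site 1 0.1, Site 2 0.0 → max 0.1 km
Only Candidate 3 has all residuals ≈ 0.

Candidate 3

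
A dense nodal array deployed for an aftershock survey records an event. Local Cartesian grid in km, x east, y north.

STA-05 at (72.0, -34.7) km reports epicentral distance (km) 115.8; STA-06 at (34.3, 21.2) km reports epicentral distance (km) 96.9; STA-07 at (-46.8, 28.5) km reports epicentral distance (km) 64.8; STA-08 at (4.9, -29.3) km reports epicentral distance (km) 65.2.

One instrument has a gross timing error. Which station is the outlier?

STA-08

Solve using three stations at a time. Using STA-05, STA-06, STA-07 (subtract circle equations pairwise → linear system) gives (x, y) ≈ (-43.7, -36.1).
Distances from that point to each station vs reported:
  STA-05: calculated 115.7 vs reported 115.8 → residual 0.1 km
  STA-06: calculated 96.8 vs reported 96.9 → residual 0.1 km
  STA-07: calculated 64.7 vs reported 64.8 → residual 0.1 km
  STA-08: calculated 49.1 vs reported 65.2 → residual 16.1 km
STA-05, STA-06, STA-07 are mutually consistent (residuals ≈ 0); STA-08 is off by 16.1 km.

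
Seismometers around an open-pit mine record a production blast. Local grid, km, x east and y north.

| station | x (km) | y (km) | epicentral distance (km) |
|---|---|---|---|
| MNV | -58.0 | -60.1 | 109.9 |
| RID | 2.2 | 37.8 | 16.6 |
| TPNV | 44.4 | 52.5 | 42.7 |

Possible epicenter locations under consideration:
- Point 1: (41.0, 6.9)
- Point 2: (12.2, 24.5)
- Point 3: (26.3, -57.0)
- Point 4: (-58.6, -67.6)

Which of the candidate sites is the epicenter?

For each candidate, compare |candidate − station| to the reported distance:
Point 1: residuals MNV 9.6, RID 33.0, TPNV 3.0 → max 33.0 km
Point 2: residuals MNV 0.0, RID 0.0, TPNV 0.0 → max 0.0 km
Point 3: residuals MNV 25.5, RID 81.2, TPNV 68.3 → max 81.2 km
Point 4: residuals MNV 102.4, RID 105.1, TPNV 115.5 → max 115.5 km
Only Point 2 has all residuals ≈ 0.

Point 2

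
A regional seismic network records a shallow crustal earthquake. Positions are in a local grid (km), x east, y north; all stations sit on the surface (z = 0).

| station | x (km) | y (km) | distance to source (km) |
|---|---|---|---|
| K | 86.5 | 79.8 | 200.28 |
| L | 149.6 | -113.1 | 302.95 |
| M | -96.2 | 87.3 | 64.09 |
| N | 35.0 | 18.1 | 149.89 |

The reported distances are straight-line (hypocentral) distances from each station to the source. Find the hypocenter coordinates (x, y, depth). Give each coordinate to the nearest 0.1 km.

x ≈ -105.0 km, y ≈ 44.3 km, depth ≈ 46.7 km

Each station gives a sphere (x−x_i)² + (y−y_i)² + z² = d_i² (stations at z=0).
Subtracting the K sphere from L and M: z² cancels, leaving linear equations in x and y:
126.2 x − 385.8 y = -30345.14
-365.4 x + 15.0 y = 39029.99
Solving: x ≈ -104.995, y ≈ 44.310 km (keep extra digits for the depth step; rounded: -105.0, 44.3).
Then from the K sphere: z² = 200.28² − (x − 86.5)² − (y − 79.8)² with x = -104.995, y = 44.310, so z ≈ 46.714 ≈ 46.7 km.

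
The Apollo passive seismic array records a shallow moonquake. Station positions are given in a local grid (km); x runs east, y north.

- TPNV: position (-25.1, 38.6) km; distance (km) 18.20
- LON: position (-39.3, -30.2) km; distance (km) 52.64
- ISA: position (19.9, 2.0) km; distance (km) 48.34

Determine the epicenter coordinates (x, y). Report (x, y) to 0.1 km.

x ≈ -24.8 km, y ≈ 20.4 km

Circle about each station: (x + 25.1)² + (y − 38.6)² = 18.20²; (x + 39.3)² + (y + 30.2)² = 52.64²; (x − 19.9)² + (y − 2.0)² = 48.34².
Subtracting pairs of circle equations eliminates x²+y² and gives linear equations (the radical axes):
-28.4 x − 137.6 y = -2103.17
90.0 x − 73.2 y = -3725.48
Solving the 2×2 system: x ≈ -24.8, y ≈ 20.4 km.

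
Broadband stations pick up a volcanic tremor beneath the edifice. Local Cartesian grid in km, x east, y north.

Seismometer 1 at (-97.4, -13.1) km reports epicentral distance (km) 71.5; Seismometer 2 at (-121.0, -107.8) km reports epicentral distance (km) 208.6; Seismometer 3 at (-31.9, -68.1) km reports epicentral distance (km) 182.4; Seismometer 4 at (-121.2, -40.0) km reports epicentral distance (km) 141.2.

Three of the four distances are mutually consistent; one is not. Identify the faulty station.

Solve using three stations at a time. Using Seismometer 2, Seismometer 3, Seismometer 4 (subtract circle equations pairwise → linear system) gives (x, y) ≈ (-102.7, 100.0).
Distances from that point to each station vs reported:
  Seismometer 1: calculated 113.2 vs reported 71.5 → residual 41.7 km
  Seismometer 2: calculated 208.6 vs reported 208.6 → residual 0.0 km
  Seismometer 3: calculated 182.4 vs reported 182.4 → residual 0.0 km
  Seismometer 4: calculated 141.2 vs reported 141.2 → residual 0.0 km
Seismometer 2, Seismometer 3, Seismometer 4 are mutually consistent (residuals ≈ 0); Seismometer 1 is off by 41.7 km.

Seismometer 1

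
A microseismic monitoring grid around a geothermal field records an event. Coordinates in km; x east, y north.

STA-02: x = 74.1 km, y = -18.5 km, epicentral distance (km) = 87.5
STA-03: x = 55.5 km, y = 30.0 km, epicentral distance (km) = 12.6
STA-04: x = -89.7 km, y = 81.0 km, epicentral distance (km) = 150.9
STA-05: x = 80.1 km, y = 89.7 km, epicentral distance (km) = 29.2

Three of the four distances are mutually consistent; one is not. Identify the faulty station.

STA-03

Solve using three stations at a time. Using STA-02, STA-04, STA-05 (subtract circle equations pairwise → linear system) gives (x, y) ≈ (60.6, 68.0).
Distances from that point to each station vs reported:
  STA-02: calculated 87.5 vs reported 87.5 → residual 0.0 km
  STA-03: calculated 38.3 vs reported 12.6 → residual 25.7 km
  STA-04: calculated 150.9 vs reported 150.9 → residual 0.0 km
  STA-05: calculated 29.2 vs reported 29.2 → residual 0.0 km
STA-02, STA-04, STA-05 are mutually consistent (residuals ≈ 0); STA-03 is off by 25.7 km.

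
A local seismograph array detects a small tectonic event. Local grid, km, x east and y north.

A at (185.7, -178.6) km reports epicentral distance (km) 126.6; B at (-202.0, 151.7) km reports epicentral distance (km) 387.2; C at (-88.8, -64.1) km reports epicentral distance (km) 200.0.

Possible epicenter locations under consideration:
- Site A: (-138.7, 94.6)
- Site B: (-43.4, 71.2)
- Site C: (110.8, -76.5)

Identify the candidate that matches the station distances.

Site C

For each candidate, compare |candidate − station| to the reported distance:
Site A: residuals A 297.5, B 302.0, C 33.6 → max 302.0 km
Site B: residuals A 212.3, B 209.3, C 57.3 → max 212.3 km
Site C: residuals A 0.0, B 0.0, C 0.0 → max 0.0 km
Only Site C has all residuals ≈ 0.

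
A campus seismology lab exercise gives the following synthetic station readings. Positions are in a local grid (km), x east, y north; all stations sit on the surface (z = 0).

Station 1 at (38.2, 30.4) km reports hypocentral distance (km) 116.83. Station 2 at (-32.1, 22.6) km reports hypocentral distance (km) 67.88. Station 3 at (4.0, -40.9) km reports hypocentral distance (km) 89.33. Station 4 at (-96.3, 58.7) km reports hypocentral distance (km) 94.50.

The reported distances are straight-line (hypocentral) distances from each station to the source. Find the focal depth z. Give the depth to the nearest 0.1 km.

Each station gives a sphere (x−x_i)² + (y−y_i)² + z² = d_i² (stations at z=0).
Subtracting the Station 1 sphere from Station 2 and Station 3: z² cancels, leaving linear equations in x and y:
-140.6 x − 15.6 y = 8199.32
-68.4 x − 142.6 y = 4974.81
Solving: x ≈ -57.506, y ≈ -7.303 km (keep extra digits for the depth step; rounded: -57.5, -7.3).
Then from the Station 1 sphere: z² = 116.83² − (x − 38.2)² − (y − 30.4)² with x = -57.506, y = -7.303, so z ≈ 55.390 ≈ 55.4 km.

z ≈ 55.4 km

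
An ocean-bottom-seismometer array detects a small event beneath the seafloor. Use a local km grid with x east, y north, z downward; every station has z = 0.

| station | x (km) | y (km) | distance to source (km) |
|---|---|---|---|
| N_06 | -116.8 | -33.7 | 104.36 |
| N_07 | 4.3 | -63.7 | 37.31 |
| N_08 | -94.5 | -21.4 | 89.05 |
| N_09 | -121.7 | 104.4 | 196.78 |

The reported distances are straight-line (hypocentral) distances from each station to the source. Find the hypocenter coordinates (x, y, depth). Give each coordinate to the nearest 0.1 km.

Each station gives a sphere (x−x_i)² + (y−y_i)² + z² = d_i² (stations at z=0).
Subtracting the N_06 sphere from N_07 and N_08: z² cancels, leaving linear equations in x and y:
242.2 x − 60.0 y = -1202.78
44.6 x + 24.6 y = -2428.61
Solving: x ≈ -20.304, y ≈ -61.913 km (keep extra digits for the depth step; rounded: -20.3, -61.9).
Then from the N_06 sphere: z² = 104.36² − (x + 116.8)² − (y + 33.7)² with x = -20.304, y = -61.913, so z ≈ 27.992 ≈ 28.0 km.

(-20.3, -61.9, 28.0)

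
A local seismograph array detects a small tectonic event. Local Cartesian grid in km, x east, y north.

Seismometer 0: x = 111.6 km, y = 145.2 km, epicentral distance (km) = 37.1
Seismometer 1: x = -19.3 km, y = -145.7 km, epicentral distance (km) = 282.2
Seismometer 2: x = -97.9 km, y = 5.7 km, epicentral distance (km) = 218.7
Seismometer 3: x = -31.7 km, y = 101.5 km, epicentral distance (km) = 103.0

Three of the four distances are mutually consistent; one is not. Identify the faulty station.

Seismometer 3

Solve using three stations at a time. Using Seismometer 0, Seismometer 1, Seismometer 2 (subtract circle equations pairwise → linear system) gives (x, y) ≈ (92.4, 113.4).
Distances from that point to each station vs reported:
  Seismometer 0: calculated 37.1 vs reported 37.1 → residual 0.0 km
  Seismometer 1: calculated 282.2 vs reported 282.2 → residual 0.0 km
  Seismometer 2: calculated 218.7 vs reported 218.7 → residual 0.0 km
  Seismometer 3: calculated 124.7 vs reported 103.0 → residual 21.7 km
Seismometer 0, Seismometer 1, Seismometer 2 are mutually consistent (residuals ≈ 0); Seismometer 3 is off by 21.7 km.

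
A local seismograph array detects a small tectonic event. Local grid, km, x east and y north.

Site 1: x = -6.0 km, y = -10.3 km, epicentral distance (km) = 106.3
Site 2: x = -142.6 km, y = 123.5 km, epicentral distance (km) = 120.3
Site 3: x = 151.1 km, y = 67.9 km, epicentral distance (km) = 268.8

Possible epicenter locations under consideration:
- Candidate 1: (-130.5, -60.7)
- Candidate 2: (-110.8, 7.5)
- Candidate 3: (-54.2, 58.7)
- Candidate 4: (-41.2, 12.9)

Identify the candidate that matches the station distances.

For each candidate, compare |candidate − station| to the reported distance:
Candidate 1: residuals Site 1 28.0, Site 2 64.3, Site 3 40.8 → max 64.3 km
Candidate 2: residuals Site 1 0.0, Site 2 0.0, Site 3 0.0 → max 0.0 km
Candidate 3: residuals Site 1 22.1, Site 2 10.7, Site 3 63.3 → max 63.3 km
Candidate 4: residuals Site 1 64.1, Site 2 29.7, Site 3 68.8 → max 68.8 km
Only Candidate 2 has all residuals ≈ 0.

Candidate 2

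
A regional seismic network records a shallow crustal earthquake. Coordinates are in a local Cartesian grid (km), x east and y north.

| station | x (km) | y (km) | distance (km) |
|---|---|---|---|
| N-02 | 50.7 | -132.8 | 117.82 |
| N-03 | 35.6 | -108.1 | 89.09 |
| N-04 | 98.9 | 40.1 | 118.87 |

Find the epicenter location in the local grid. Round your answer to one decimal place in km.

Circle about each station: (x − 50.7)² + (y + 132.8)² = 117.82²; (x − 35.6)² + (y + 108.1)² = 89.09²; (x − 98.9)² + (y − 40.1)² = 118.87².
Subtracting pairs of circle equations eliminates x²+y² and gives linear equations (the radical axes):
-30.2 x + 49.4 y = -1308.84
96.4 x + 345.8 y = -9065.63
Solving the 2×2 system: x ≈ 0.3, y ≈ -26.3 km.
Check against N-02 (with the unrounded x, y): √((x − 50.7)²+(y + 132.8)²) = 117.82 ≈ 117.82 km. ✓

x ≈ 0.3 km, y ≈ -26.3 km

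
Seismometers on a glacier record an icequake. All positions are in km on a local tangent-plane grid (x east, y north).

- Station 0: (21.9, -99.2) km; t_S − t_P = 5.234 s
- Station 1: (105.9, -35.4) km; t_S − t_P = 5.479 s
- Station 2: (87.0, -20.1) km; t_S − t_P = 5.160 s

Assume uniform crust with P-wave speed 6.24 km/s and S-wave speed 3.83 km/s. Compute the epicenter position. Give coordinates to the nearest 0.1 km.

(59.1, -63.0)

Distance from S−P lag: d = Δt · v_P v_S / (v_P − v_S) = Δt · (6.24·3.83)/(6.24−3.83) ≈ 9.9167·Δt.
So d_Station 0 = 51.90, d_Station 1 = 54.33, d_Station 2 = 51.17 km.
Circle about each station: (x − 21.9)² + (y + 99.2)² = 51.90²; (x − 105.9)² + (y + 35.4)² = 54.33²; (x − 87.0)² + (y + 20.1)² = 51.17².
Subtracting the Station 0 equation from the Station 1 and Station 2 equations removes the quadratic terms:
168.0 x + 127.6 y = 1889.58
130.2 x + 158.2 y = -2272.00
Solving the 2×2 system: x ≈ 59.1, y ≈ -63.0 km.
Check against Station 0 (with the unrounded x, y): √((x − 21.9)²+(y + 99.2)²) = 51.90 ≈ 51.90 km. ✓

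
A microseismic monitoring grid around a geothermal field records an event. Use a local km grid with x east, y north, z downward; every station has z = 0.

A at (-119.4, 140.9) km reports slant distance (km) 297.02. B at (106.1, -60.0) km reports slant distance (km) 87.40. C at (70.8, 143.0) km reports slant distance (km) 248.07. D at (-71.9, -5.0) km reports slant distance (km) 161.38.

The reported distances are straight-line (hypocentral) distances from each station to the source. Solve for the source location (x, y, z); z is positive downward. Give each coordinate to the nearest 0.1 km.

Each station gives a sphere (x−x_i)² + (y−y_i)² + z² = d_i² (stations at z=0).
Subtracting the A sphere from B and C: z² cancels, leaving linear equations in x and y:
451.0 x − 401.8 y = 61330.16
380.4 x + 4.2 y = 18034.63
Solving: x ≈ 48.494, y ≈ -98.207 km (keep extra digits for the depth step; rounded: 48.5, -98.2).
Then from the A sphere: z² = 297.02² − (x + 119.4)² − (y − 140.9)² with x = 48.494, y = -98.207, so z ≈ 53.482 ≈ 53.5 km.

(48.5, -98.2, 53.5)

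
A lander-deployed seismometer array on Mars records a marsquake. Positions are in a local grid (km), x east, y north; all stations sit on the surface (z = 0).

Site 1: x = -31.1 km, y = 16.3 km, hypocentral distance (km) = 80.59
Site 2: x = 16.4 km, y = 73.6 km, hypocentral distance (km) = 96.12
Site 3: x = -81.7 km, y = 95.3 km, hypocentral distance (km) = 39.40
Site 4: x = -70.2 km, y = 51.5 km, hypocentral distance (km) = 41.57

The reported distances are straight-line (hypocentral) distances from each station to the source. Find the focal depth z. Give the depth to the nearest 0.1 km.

depth ≈ 33.4 km

Each station gives a sphere (x−x_i)² + (y−y_i)² + z² = d_i² (stations at z=0).
Subtracting the Site 1 sphere from Site 2 and Site 3: z² cancels, leaving linear equations in x and y:
95.0 x + 114.6 y = 1708.71
-101.2 x + 158.0 y = 19466.47
Solving: x ≈ -73.696, y ≈ 76.002 km (keep extra digits for the depth step; rounded: -73.7, 76.0).
Then from the Site 1 sphere: z² = 80.59² − (x + 31.1)² − (y − 16.3)² with x = -73.696, y = 76.002, so z ≈ 33.407 ≈ 33.4 km.
Check against Site 4 (with the unrounded solution): distance 41.58 ≈ 41.57 km. ✓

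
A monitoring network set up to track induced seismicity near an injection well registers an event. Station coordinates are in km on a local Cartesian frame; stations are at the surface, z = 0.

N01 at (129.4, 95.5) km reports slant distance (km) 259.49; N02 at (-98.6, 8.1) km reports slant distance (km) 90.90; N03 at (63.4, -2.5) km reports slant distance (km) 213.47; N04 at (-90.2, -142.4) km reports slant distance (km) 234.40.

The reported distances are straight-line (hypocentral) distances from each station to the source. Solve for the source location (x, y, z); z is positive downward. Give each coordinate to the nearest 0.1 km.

Each station gives a sphere (x−x_i)² + (y−y_i)² + z² = d_i² (stations at z=0).
Subtracting the N01 sphere from N02 and N03: z² cancels, leaving linear equations in x and y:
-456.0 x − 174.8 y = 42995.21
-132.0 x − 196.0 y = -73.18
Solving: x ≈ -127.293, y ≈ 86.102 km (keep extra digits for the depth step; rounded: -127.3, 86.1).
Then from the N01 sphere: z² = 259.49² − (x − 129.4)² − (y − 95.5)² with x = -127.293, y = 86.102, so z ≈ 36.816 ≈ 36.8 km.
Check against N04 (with the unrounded solution): distance 234.40 ≈ 234.40 km. ✓

x ≈ -127.3 km, y ≈ 86.1 km, depth ≈ 36.8 km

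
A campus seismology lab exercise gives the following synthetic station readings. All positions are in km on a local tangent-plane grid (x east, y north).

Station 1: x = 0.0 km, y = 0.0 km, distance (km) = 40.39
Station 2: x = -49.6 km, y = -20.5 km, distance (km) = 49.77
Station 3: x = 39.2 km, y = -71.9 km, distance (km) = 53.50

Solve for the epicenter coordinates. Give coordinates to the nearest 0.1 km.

-3.9 km east, -40.2 km north

Circle about each station: x² + y² = 40.39²; (x + 49.6)² + (y + 20.5)² = 49.77²; (x − 39.2)² + (y + 71.9)² = 53.50².
Subtracting the Station 1 equation from the Station 2 and Station 3 equations removes the quadratic terms:
-99.2 x − 41.0 y = 2034.71
78.4 x − 143.8 y = 5475.35
Solving the 2×2 system: x ≈ -3.9, y ≈ -40.2 km.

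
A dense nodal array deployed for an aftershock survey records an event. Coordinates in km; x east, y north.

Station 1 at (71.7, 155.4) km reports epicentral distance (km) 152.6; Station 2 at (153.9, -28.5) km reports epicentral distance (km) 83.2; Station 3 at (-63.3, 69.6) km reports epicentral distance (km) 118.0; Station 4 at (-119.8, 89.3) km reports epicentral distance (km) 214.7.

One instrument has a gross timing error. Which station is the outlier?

Station 3

Solve using three stations at a time. Using Station 1, Station 2, Station 4 (subtract circle equations pairwise → linear system) gives (x, y) ≈ (76.8, 2.8).
Distances from that point to each station vs reported:
  Station 1: calculated 152.6 vs reported 152.6 → residual 0.0 km
  Station 2: calculated 83.3 vs reported 83.2 → residual 0.1 km
  Station 3: calculated 155.1 vs reported 118.0 → residual 37.1 km
  Station 4: calculated 214.7 vs reported 214.7 → residual 0.0 km
Station 1, Station 2, Station 4 are mutually consistent (residuals ≈ 0); Station 3 is off by 37.1 km.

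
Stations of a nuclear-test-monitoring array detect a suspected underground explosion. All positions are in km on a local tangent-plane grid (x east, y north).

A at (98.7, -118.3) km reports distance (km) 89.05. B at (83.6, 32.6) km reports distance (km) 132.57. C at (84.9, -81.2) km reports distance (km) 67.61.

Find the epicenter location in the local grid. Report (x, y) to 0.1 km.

17.3 km east, -82.2 km north

Circle about each station: (x − 98.7)² + (y + 118.3)² = 89.05²; (x − 83.6)² + (y − 32.6)² = 132.57²; (x − 84.9)² + (y + 81.2)² = 67.61².
Subtracting the A equation from the B and C equations removes the quadratic terms:
-30.2 x + 301.8 y = -25329.76
-27.6 x + 74.2 y = -6576.34
Solving the 2×2 system: x ≈ 17.3, y ≈ -82.2 km.
Check against A (with the unrounded x, y): √((x − 98.7)²+(y + 118.3)²) = 89.06 ≈ 89.05 km. ✓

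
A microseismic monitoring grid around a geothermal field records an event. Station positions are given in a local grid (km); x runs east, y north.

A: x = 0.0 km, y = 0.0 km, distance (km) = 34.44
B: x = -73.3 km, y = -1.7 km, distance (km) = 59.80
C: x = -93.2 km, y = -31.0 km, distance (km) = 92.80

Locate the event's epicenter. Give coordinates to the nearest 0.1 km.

Circle about each station: x² + y² = 34.44²; (x + 73.3)² + (y + 1.7)² = 59.80²; (x + 93.2)² + (y + 31.0)² = 92.80².
Subtracting the A equation from the B and C equations removes the quadratic terms:
-146.6 x − 3.4 y = 2985.85
-186.4 x − 62.0 y = 2221.51
Solving the 2×2 system: x ≈ -21.0, y ≈ 27.3 km.
Check against A (with the unrounded x, y): √(x²+y²) = 34.45 ≈ 34.44 km. ✓

-21.0 km east, 27.3 km north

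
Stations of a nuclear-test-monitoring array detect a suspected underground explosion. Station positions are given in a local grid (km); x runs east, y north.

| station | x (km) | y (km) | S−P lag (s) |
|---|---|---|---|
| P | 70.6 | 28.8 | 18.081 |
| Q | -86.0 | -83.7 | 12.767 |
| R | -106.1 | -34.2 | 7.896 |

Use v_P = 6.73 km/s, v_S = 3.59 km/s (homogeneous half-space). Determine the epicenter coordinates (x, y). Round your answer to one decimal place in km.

Distance from S−P lag: d = Δt · v_P v_S / (v_P − v_S) = Δt · (6.73·3.59)/(6.73−3.59) ≈ 7.6945·Δt.
So d_P = 139.12, d_Q = 98.24, d_R = 60.76 km.
Circle about each station: (x − 70.6)² + (y − 28.8)² = 139.12²; (x + 86.0)² + (y + 83.7)² = 98.24²; (x + 106.1)² + (y + 34.2)² = 60.76².
Subtracting pairs of circle equations eliminates x²+y² and gives linear equations (the radical axes):
-313.2 x − 225.0 y = 18291.17
-353.4 x − 126.0 y = 22275.65
Solving the 2×2 system: x ≈ -67.6, y ≈ 12.8 km.
Check against P (with the unrounded x, y): √((x − 70.6)²+(y − 28.8)²) = 139.12 ≈ 139.12 km. ✓

x ≈ -67.6 km, y ≈ 12.8 km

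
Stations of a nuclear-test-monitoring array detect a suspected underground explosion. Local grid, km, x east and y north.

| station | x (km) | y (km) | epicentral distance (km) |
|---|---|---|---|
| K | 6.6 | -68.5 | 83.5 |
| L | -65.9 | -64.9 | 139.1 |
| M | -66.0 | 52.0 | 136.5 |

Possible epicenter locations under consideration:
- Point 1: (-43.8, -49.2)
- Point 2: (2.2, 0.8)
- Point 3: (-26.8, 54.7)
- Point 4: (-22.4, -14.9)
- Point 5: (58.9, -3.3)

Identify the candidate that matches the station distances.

For each candidate, compare |candidate − station| to the reported distance:
Point 1: residuals K 29.5, L 112.0, M 32.9 → max 112.0 km
Point 2: residuals K 14.1, L 44.5, M 51.2 → max 51.2 km
Point 3: residuals K 44.1, L 13.3, M 97.2 → max 97.2 km
Point 4: residuals K 22.6, L 72.8, M 56.6 → max 72.8 km
Point 5: residuals K 0.1, L 0.1, M 0.1 → max 0.1 km
Only Point 5 has all residuals ≈ 0.

Point 5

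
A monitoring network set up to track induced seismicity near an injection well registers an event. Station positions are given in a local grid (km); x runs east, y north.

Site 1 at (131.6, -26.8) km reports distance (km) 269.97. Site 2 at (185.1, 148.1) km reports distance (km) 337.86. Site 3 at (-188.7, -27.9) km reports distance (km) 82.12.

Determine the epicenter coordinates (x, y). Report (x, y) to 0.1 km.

x ≈ -132.0 km, y ≈ 31.5 km

Circle about each station: (x − 131.6)² + (y + 26.8)² = 269.97²; (x − 185.1)² + (y − 148.1)² = 337.86²; (x + 188.7)² + (y + 27.9)² = 82.12².
Subtracting pairs of circle equations eliminates x²+y² and gives linear equations (the radical axes):
107.0 x + 349.8 y = -3106.76
-640.6 x − 2.2 y = 84489.41
Solving the 2×2 system: x ≈ -132.0, y ≈ 31.5 km.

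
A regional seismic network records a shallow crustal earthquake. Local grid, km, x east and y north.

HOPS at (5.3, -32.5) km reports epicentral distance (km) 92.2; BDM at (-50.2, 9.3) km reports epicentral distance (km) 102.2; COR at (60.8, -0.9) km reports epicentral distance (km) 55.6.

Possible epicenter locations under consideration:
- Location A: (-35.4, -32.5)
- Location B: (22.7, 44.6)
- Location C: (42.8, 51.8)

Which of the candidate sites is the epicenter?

For each candidate, compare |candidate − station| to the reported distance:
Location A: residuals HOPS 51.5, BDM 57.9, COR 45.7 → max 57.9 km
Location B: residuals HOPS 13.2, BDM 21.2, COR 3.7 → max 21.2 km
Location C: residuals HOPS 0.1, BDM 0.1, COR 0.1 → max 0.1 km
Only Location C has all residuals ≈ 0.

Location C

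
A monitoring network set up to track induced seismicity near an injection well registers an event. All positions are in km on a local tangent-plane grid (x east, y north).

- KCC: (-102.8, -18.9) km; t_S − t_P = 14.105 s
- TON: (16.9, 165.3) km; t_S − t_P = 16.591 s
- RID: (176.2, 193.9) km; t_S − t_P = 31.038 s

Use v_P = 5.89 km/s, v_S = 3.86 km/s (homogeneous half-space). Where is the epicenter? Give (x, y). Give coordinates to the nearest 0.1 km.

(-164.8, 126.4)

Distance from S−P lag: d = Δt · v_P v_S / (v_P − v_S) = Δt · (5.89·3.86)/(5.89−3.86) ≈ 11.1997·Δt.
So d_KCC = 157.97, d_TON = 185.81, d_RID = 347.62 km.
Circle about each station: (x + 102.8)² + (y + 18.9)² = 157.97²; (x − 16.9)² + (y − 165.3)² = 185.81²; (x − 176.2)² + (y − 193.9)² = 347.62².
Subtracting the KCC equation from the TON and RID equations removes the quadratic terms:
239.4 x + 368.4 y = 7113.81
558.0 x + 425.6 y = -38166.54
Solving the 2×2 system: x ≈ -164.8, y ≈ 126.4 km.
Check against KCC (with the unrounded x, y): √((x + 102.8)²+(y + 18.9)²) = 158.00 ≈ 157.97 km. ✓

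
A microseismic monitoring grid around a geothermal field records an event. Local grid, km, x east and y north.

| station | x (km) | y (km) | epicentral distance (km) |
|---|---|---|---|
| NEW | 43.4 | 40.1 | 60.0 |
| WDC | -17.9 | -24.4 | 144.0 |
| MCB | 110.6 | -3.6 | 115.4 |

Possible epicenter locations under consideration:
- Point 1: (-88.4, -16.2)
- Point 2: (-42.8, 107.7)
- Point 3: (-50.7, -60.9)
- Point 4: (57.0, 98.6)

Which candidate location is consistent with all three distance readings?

Point 4

For each candidate, compare |candidate − station| to the reported distance:
Point 1: residuals NEW 83.3, WDC 73.0, MCB 84.0 → max 84.0 km
Point 2: residuals NEW 49.5, WDC 9.6, MCB 74.1 → max 74.1 km
Point 3: residuals NEW 78.0, WDC 94.9, MCB 55.8 → max 94.9 km
Point 4: residuals NEW 0.1, WDC 0.0, MCB 0.0 → max 0.1 km
Only Point 4 has all residuals ≈ 0.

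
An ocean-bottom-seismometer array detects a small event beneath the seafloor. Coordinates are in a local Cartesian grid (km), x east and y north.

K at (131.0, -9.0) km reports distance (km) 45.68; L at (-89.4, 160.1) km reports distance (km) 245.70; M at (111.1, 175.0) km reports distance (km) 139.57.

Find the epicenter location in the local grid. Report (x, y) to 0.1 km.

(122.6, 35.9)

Circle about each station: (x − 131.0)² + (y + 9.0)² = 45.68²; (x + 89.4)² + (y − 160.1)² = 245.70²; (x − 111.1)² + (y − 175.0)² = 139.57².
Subtracting the K equation from the L and M equations removes the quadratic terms:
-440.8 x + 338.2 y = -41899.46
-39.8 x + 368.0 y = 8333.09
Solving the 2×2 system: x ≈ 122.6, y ≈ 35.9 km.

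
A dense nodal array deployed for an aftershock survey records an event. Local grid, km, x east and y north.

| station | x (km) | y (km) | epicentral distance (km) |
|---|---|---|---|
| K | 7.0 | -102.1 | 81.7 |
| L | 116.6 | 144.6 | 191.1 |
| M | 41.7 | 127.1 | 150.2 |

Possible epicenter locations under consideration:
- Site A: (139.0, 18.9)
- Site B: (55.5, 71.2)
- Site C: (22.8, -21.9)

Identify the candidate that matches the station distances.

For each candidate, compare |candidate − station| to the reported distance:
Site A: residuals K 97.4, L 63.4, M 4.7 → max 97.4 km
Site B: residuals K 98.3, L 95.6, M 92.6 → max 98.3 km
Site C: residuals K 0.0, L 0.0, M 0.0 → max 0.0 km
Only Site C has all residuals ≈ 0.

Site C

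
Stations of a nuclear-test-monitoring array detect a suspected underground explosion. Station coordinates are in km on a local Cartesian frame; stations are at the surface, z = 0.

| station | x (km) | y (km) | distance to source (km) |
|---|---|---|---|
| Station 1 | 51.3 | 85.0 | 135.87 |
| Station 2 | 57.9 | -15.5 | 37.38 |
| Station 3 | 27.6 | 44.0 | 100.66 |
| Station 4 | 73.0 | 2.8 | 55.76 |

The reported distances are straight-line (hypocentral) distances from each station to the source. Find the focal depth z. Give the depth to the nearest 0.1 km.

z ≈ 14.7 km

Each station gives a sphere (x−x_i)² + (y−y_i)² + z² = d_i² (stations at z=0).
Subtracting the Station 1 sphere from Station 2 and Station 3: z² cancels, leaving linear equations in x and y:
13.2 x − 201.0 y = 10799.36
-47.4 x − 82.0 y = 1169.29
Solving: x ≈ 61.313, y ≈ -49.702 km (keep extra digits for the depth step; rounded: 61.3, -49.7).
Then from the Station 1 sphere: z² = 135.87² − (x − 51.3)² − (y − 85.0)² with x = 61.313, y = -49.702, so z ≈ 14.689 ≈ 14.7 km.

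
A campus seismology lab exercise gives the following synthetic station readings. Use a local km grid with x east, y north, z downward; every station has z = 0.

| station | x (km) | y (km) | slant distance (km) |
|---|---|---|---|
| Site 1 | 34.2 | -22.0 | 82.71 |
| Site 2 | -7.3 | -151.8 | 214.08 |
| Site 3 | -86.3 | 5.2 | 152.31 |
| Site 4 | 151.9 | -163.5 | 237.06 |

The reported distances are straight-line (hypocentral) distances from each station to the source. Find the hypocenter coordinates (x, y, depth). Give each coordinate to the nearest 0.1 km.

Each station gives a sphere (x−x_i)² + (y−y_i)² + z² = d_i² (stations at z=0).
Subtracting the Site 1 sphere from Site 2 and Site 3: z² cancels, leaving linear equations in x and y:
-83.0 x − 259.6 y = -17546.41
-241.0 x + 54.4 y = -10536.30
Solving: x ≈ 55.006, y ≈ 50.003 km (keep extra digits for the depth step; rounded: 55.0, 50.0).
Then from the Site 1 sphere: z² = 82.71² − (x − 34.2)² − (y + 22.0)² with x = 55.006, y = 50.003, so z ≈ 34.980 ≈ 35.0 km.
Check against Site 4 (with the unrounded solution): distance 237.06 ≈ 237.06 km. ✓

(55.0, 50.0, 35.0)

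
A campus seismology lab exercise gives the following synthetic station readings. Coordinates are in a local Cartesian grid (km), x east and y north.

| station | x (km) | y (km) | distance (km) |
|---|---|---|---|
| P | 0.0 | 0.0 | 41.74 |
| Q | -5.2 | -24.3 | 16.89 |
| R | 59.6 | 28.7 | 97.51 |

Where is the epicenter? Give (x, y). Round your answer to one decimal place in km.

Circle about each station: x² + y² = 41.74²; (x + 5.2)² + (y + 24.3)² = 16.89²; (x − 59.6)² + (y − 28.7)² = 97.51².
Subtracting the P equation from the Q and R equations removes the quadratic terms:
-10.4 x − 48.6 y = 2074.49
119.2 x + 57.4 y = -3390.12
Solving the 2×2 system: x ≈ -8.8, y ≈ -40.8 km.

x ≈ -8.8 km, y ≈ -40.8 km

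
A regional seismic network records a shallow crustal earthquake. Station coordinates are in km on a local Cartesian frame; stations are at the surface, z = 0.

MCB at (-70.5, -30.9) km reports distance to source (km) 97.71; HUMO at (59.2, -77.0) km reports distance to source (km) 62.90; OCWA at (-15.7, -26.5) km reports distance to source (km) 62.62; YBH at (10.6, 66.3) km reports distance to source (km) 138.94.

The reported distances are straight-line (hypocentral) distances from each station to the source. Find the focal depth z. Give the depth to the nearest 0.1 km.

Each station gives a sphere (x−x_i)² + (y−y_i)² + z² = d_i² (stations at z=0).
Subtracting the MCB sphere from HUMO and OCWA: z² cancels, leaving linear equations in x and y:
259.4 x − 92.2 y = 9099.41
109.6 x + 8.8 y = 649.66
Solving: x ≈ 11.299, y ≈ -66.902 km (keep extra digits for the depth step; rounded: 11.3, -66.9).
Then from the MCB sphere: z² = 97.71² − (x + 70.5)² − (y + 30.9)² with x = 11.299, y = -66.902, so z ≈ 39.497 ≈ 39.5 km.
Check against YBH (with the unrounded solution): distance 138.94 ≈ 138.94 km. ✓

39.5 km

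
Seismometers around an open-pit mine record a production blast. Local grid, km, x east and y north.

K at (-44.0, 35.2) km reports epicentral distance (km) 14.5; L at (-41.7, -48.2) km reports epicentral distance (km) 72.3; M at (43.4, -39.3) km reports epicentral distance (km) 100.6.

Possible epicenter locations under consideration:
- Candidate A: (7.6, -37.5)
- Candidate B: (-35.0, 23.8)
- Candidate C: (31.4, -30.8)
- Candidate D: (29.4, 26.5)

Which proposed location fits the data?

For each candidate, compare |candidate − station| to the reported distance:
Candidate A: residuals K 74.7, L 21.9, M 64.8 → max 74.7 km
Candidate B: residuals K 0.0, L 0.0, M 0.0 → max 0.0 km
Candidate C: residuals K 85.7, L 2.8, M 85.9 → max 85.9 km
Candidate D: residuals K 59.4, L 30.8, M 33.3 → max 59.4 km
Only Candidate B has all residuals ≈ 0.

Candidate B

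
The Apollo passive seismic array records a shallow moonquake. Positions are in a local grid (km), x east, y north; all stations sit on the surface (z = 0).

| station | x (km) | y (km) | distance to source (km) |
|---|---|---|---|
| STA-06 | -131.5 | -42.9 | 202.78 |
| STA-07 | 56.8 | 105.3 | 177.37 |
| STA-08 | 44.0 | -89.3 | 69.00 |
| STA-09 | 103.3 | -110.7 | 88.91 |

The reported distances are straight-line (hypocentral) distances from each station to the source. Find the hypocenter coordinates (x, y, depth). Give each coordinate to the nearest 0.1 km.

Each station gives a sphere (x−x_i)² + (y−y_i)² + z² = d_i² (stations at z=0).
Subtracting the STA-06 sphere from STA-07 and STA-08: z² cancels, leaving linear equations in x and y:
376.6 x + 296.4 y = 4841.28
351.0 x − 92.8 y = 27136.56
Solving: x ≈ 61.104, y ≈ -61.304 km (keep extra digits for the depth step; rounded: 61.1, -61.3).
Then from the STA-06 sphere: z² = 202.78² − (x + 131.5)² − (y + 42.9)² with x = 61.104, y = -61.304, so z ≈ 60.702 ≈ 60.7 km.

x ≈ 61.1 km, y ≈ -61.3 km, depth ≈ 60.7 km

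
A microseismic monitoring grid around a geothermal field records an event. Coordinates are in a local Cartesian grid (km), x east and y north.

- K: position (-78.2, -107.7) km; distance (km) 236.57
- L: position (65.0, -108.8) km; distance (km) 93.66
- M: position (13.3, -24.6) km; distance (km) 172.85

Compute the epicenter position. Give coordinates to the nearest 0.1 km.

(158.1, -119.0)

Circle about each station: (x + 78.2)² + (y + 107.7)² = 236.57²; (x − 65.0)² + (y + 108.8)² = 93.66²; (x − 13.3)² + (y + 24.6)² = 172.85².
Subtracting pairs of circle equations eliminates x²+y² and gives linear equations (the radical axes):
286.4 x − 2.2 y = 45541.08
183.0 x + 166.2 y = 9155.76
Solving the 2×2 system: x ≈ 158.1, y ≈ -119.0 km.
Check against K (with the unrounded x, y): √((x + 78.2)²+(y + 107.7)²) = 236.57 ≈ 236.57 km. ✓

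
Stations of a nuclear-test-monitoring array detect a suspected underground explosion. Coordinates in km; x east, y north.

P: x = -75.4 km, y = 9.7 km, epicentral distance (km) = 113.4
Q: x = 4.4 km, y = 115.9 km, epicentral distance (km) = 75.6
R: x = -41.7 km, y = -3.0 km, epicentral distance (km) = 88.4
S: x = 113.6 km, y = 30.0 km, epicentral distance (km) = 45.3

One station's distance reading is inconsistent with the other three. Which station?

S

Solve using three stations at a time. Using P, Q, R (subtract circle equations pairwise → linear system) gives (x, y) ≈ (32.2, 45.6).
Distances from that point to each station vs reported:
  P: calculated 113.4 vs reported 113.4 → residual 0.0 km
  Q: calculated 75.6 vs reported 75.6 → residual 0.0 km
  R: calculated 88.4 vs reported 88.4 → residual 0.0 km
  S: calculated 82.9 vs reported 45.3 → residual 37.6 km
P, Q, R are mutually consistent (residuals ≈ 0); S is off by 37.6 km.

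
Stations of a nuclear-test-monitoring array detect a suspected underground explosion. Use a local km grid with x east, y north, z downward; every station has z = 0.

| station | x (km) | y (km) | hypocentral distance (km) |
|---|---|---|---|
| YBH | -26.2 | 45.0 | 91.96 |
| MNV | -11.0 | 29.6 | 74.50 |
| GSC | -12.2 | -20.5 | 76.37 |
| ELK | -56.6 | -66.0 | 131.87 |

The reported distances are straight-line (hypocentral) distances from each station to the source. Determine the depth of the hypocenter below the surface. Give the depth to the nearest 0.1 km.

Each station gives a sphere (x−x_i)² + (y−y_i)² + z² = d_i² (stations at z=0).
Subtracting the YBH sphere from MNV and GSC: z² cancels, leaving linear equations in x and y:
30.4 x − 30.8 y = 1192.11
28.0 x − 131.0 y = 481.91
Solving: x ≈ 45.296, y ≈ 6.003 km (keep extra digits for the depth step; rounded: 45.3, 6.0).
Then from the YBH sphere: z² = 91.96² − (x + 26.2)² − (y − 45.0)² with x = 45.296, y = 6.003, so z ≈ 42.711 ≈ 42.7 km.

z ≈ 42.7 km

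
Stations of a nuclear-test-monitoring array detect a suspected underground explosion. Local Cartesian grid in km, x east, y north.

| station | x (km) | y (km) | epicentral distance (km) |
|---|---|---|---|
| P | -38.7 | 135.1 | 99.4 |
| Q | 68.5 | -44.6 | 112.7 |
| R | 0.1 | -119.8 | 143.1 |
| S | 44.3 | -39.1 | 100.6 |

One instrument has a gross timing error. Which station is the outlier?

Solve using three stations at a time. Using P, Q, S (subtract circle equations pairwise → linear system) gives (x, y) ≈ (26.2, 59.8).
Distances from that point to each station vs reported:
  P: calculated 99.4 vs reported 99.4 → residual 0.0 km
  Q: calculated 112.7 vs reported 112.7 → residual 0.0 km
  R: calculated 181.5 vs reported 143.1 → residual 38.4 km
  S: calculated 100.6 vs reported 100.6 → residual 0.0 km
P, Q, S are mutually consistent (residuals ≈ 0); R is off by 38.4 km.

R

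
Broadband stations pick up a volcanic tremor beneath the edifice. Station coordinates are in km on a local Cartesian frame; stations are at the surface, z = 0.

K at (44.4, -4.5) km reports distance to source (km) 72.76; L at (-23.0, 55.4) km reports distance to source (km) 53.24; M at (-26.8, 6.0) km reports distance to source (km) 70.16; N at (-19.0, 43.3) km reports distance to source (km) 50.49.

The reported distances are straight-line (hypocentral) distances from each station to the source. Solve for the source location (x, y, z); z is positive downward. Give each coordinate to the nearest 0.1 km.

x ≈ 13.3 km, y ≈ 48.9 km, depth ≈ 38.4 km

Each station gives a sphere (x−x_i)² + (y−y_i)² + z² = d_i² (stations at z=0).
Subtracting the K sphere from L and M: z² cancels, leaving linear equations in x and y:
-134.8 x + 119.8 y = 4066.07
-142.4 x + 21.0 y = -865.78
Solving: x ≈ 13.291, y ≈ 48.895 km (keep extra digits for the depth step; rounded: 13.3, 48.9).
Then from the K sphere: z² = 72.76² − (x − 44.4)² − (y + 4.5)² with x = 13.291, y = 48.895, so z ≈ 38.409 ≈ 38.4 km.
Check against N (with the unrounded solution): distance 50.49 ≈ 50.49 km. ✓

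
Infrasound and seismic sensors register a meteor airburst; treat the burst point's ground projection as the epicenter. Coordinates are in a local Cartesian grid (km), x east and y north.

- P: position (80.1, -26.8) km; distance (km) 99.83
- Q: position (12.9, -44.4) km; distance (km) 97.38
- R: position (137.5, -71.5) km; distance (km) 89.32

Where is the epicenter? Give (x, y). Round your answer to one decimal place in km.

Circle about each station: (x − 80.1)² + (y + 26.8)² = 99.83²; (x − 12.9)² + (y + 44.4)² = 97.38²; (x − 137.5)² + (y + 71.5)² = 89.32².
Subtracting pairs of circle equations eliminates x²+y² and gives linear equations (the radical axes):
-134.4 x − 35.2 y = -4513.32
114.8 x − 89.4 y = 18872.22
Solving the 2×2 system: x ≈ 66.5, y ≈ -125.7 km.
Check against P (with the unrounded x, y): √((x − 80.1)²+(y + 26.8)²) = 99.83 ≈ 99.83 km. ✓

(66.5, -125.7)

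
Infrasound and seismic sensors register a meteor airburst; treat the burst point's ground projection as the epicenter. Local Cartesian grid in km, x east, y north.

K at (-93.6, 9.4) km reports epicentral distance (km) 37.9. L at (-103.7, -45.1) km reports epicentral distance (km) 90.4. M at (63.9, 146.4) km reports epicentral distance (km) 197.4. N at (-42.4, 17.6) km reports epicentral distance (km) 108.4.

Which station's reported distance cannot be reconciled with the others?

N

Solve using three stations at a time. Using K, L, M (subtract circle equations pairwise → linear system) gives (x, y) ≈ (-105.6, 45.2).
Distances from that point to each station vs reported:
  K: calculated 37.8 vs reported 37.9 → residual 0.1 km
  L: calculated 90.3 vs reported 90.4 → residual 0.1 km
  M: calculated 197.4 vs reported 197.4 → residual 0.0 km
  N: calculated 69.0 vs reported 108.4 → residual 39.4 km
K, L, M are mutually consistent (residuals ≈ 0); N is off by 39.4 km.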